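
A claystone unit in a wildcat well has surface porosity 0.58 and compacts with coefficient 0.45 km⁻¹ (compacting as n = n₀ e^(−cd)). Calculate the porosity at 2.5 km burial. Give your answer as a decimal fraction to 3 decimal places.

0.188

n = n₀·exp(−c·d) = 0.58 × exp(−0.45 × 2.5) = 0.58 × exp(−1.125)
  = 0.58 × 0.3247 = 0.1883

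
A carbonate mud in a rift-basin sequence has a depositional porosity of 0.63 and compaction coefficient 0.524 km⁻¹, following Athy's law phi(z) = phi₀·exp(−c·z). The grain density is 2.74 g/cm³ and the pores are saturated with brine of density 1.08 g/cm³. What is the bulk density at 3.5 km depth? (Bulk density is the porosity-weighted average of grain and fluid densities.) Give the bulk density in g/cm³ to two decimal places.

Porosity at depth: phi = 0.63·exp(−0.524×3.5) = 0.63×0.1598 = 0.1007
Bulk density: ρ_b = (1−phi)ρ_g + phi·ρ_f = 0.8993×2.74 + 0.1007×1.08
       = 2.464 + 0.109 = 2.573 g/cm³

2.57 g/cm³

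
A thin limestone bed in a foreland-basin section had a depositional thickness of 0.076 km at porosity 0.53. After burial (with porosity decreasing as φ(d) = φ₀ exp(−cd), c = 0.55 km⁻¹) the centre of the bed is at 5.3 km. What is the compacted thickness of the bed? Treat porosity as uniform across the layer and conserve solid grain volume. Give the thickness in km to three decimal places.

Porosity at 5.3 km: φ = 0.53·exp(−0.55×5.3) = 0.0287
Solid-volume conservation: h(1−φ) = h₀(1−φ₀) ⇒ h = h₀·(1−φ₀)/(1−φ)
h = 0.076 × (1 − 0.53)/(1 − 0.0287) = 0.076 × 0.4839 = 0.0368 km

0.037 km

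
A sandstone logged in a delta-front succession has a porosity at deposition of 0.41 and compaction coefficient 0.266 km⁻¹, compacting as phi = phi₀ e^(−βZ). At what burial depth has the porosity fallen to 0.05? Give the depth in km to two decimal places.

7.91 km

Invert Athy's law: Z = ln(phi₀/phi) / β
Z = ln(0.41/0.05) / 0.266 = ln(8.2) / 0.266 = 2.1041 / 0.266 = 7.910 km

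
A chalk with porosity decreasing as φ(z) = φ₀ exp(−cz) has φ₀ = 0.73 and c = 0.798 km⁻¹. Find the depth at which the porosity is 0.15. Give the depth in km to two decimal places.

1.98 km

Invert Athy's law: z = ln(φ₀/φ) / c
z = ln(0.73/0.15) / 0.798 = ln(4.867) / 0.798 = 1.5824 / 0.798 = 1.983 km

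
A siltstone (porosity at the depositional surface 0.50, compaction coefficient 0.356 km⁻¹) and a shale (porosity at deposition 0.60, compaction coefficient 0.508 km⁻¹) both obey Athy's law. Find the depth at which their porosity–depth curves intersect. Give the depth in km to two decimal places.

1.20 km

Set n₀ₐ e^(−cₐZ) = n₀ᵦ e^(−cᵦZ) ⇒ ln(n₀ₐ/n₀ᵦ) = (cₐ − cᵦ)·Z
Z = ln(0.5/0.6) / (0.356 − 0.508) = -0.1823 / -0.152 = 1.199 km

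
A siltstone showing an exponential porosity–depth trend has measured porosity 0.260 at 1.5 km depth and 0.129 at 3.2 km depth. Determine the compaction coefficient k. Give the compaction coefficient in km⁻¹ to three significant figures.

Athy: n(z) = n₀ e^(−kz) ⇒ n₁/n₂ = e^{k(z₂−z₁)} ⇒ k = ln(n₁/n₂)/(z₂−z₁)
k = ln(0.26/0.129) / (3.2 − 1.5) = ln(2.016) / 1.7 = 0.7009 / 1.7 = 0.4123 km⁻¹

0.412 km⁻¹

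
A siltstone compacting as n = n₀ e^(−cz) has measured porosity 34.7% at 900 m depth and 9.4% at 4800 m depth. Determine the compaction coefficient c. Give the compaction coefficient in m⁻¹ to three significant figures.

0.000335 m⁻¹

Working in km (1 km = 1000 m; c in km⁻¹ = c in m⁻¹ × 1000):
Athy: n(z) = n₀ e^(−cz) ⇒ n₁/n₂ = e^{c(z₂−z₁)} ⇒ c = ln(n₁/n₂)/(z₂−z₁)
c = ln(0.347/0.094) / (4.8 − 0.9) = ln(3.691) / 3.9 = 1.3060 / 3.9 = 0.3349 km⁻¹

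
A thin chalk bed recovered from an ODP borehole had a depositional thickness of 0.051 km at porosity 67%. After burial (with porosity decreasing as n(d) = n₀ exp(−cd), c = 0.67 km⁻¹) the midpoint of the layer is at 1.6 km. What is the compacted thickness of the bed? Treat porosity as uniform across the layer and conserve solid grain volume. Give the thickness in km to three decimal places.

0.022 km

Porosity at 1.6 km: n = 0.67·exp(−0.67×1.6) = 0.2294
Solid-volume conservation: h(1−n) = h₀(1−n₀) ⇒ h = h₀·(1−n₀)/(1−n)
h = 0.051 × (1 − 0.67)/(1 − 0.2294) = 0.051 × 0.4282 = 0.0218 km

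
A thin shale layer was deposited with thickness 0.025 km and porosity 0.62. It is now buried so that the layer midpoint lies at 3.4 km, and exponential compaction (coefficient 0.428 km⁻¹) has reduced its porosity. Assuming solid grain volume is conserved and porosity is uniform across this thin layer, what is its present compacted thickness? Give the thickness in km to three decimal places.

0.011 km

Porosity at 3.4 km: n = 0.62·exp(−0.428×3.4) = 0.1447
Solid-volume conservation: h(1−n) = h₀(1−n₀) ⇒ h = h₀·(1−n₀)/(1−n)
h = 0.025 × (1 − 0.62)/(1 − 0.1447) = 0.025 × 0.4443 = 0.0111 km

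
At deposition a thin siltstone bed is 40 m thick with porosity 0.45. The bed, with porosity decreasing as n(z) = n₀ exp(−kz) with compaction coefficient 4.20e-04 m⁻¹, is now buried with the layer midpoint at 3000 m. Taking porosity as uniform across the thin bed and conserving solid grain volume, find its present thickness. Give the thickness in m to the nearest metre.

25 m

Working in km (1 km = 1000 m; k in km⁻¹ = k in m⁻¹ × 1000):
Porosity at 3 km: n = 0.45·exp(−0.42×3) = 0.1276
Solid-volume conservation: h(1−n) = h₀(1−n₀) ⇒ h = h₀·(1−n₀)/(1−n)
h = 0.04 × (1 − 0.45)/(1 − 0.1276) = 0.04 × 0.6305 = 0.0252 km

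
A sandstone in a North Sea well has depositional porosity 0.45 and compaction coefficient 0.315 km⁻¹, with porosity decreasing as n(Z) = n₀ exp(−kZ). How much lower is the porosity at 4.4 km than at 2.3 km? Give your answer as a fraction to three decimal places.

n(2.3) = 0.45·e^(−0.315×2.3) = 0.2181
n(4.4) = 0.45·e^(−0.315×4.4) = 0.1125
Δn = 0.2181 − 0.1125 = 0.1055

0.106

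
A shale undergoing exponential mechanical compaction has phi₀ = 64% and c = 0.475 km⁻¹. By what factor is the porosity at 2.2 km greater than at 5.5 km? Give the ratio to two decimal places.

phi(z₁)/phi(z₂) = e^(−c·z₁)/e^(−c·z₂) = e^{c(z₂−z₁)}
= exp(0.475 × 3.3) = exp(1.567) = 4.7946

4.79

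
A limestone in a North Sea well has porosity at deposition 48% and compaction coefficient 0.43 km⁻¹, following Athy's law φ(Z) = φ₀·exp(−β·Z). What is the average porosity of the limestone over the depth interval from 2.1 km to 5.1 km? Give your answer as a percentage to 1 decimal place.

⟨φ⟩ = (1/(Z₂−Z₁)) ∫ φ₀ e^(−βZ) dZ = φ₀·(e^(−β·Z₁) − e^(−β·Z₂)) / (β·(Z₂−Z₁))
e^(−0.43×2.1) = 0.4054; e^(−0.43×5.1) = 0.1116
⟨φ⟩ = 0.48 × (0.4054 − 0.1116) / (0.43 × 3) = 0.48 × 0.2277 = 0.1093

10.9%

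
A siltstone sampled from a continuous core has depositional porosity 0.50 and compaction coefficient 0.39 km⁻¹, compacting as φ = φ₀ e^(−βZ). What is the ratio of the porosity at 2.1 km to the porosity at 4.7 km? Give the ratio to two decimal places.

2.76

φ(Z₁)/φ(Z₂) = e^(−β·Z₁)/e^(−β·Z₂) = e^{β(Z₂−Z₁)}
= exp(0.39 × 2.6) = exp(1.014) = 2.7566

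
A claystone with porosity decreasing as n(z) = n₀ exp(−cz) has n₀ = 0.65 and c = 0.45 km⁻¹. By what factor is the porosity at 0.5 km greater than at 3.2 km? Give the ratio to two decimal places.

n(z₁)/n(z₂) = e^(−c·z₁)/e^(−c·z₂) = e^{c(z₂−z₁)}
= exp(0.45 × 2.7) = exp(1.215) = 3.3703

3.37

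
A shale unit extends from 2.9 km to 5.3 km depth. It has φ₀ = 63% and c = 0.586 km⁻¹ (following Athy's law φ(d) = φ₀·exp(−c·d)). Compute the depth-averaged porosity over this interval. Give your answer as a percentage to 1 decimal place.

6.2%

⟨φ⟩ = (1/(d₂−d₁)) ∫ φ₀ e^(−cd) dd = φ₀·(e^(−c·d₁) − e^(−c·d₂)) / (c·(d₂−d₁))
e^(−0.586×2.9) = 0.1828; e^(−0.586×5.3) = 0.0448
⟨φ⟩ = 0.63 × (0.1828 − 0.0448) / (0.586 × 2.4) = 0.63 × 0.0981 = 0.0618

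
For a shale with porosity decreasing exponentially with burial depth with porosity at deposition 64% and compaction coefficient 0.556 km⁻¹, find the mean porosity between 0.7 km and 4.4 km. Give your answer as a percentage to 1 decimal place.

18.4%

⟨phi⟩ = (1/(Z₂−Z₁)) ∫ phi₀ e^(−kZ) dZ = phi₀·(e^(−k·Z₁) − e^(−k·Z₂)) / (k·(Z₂−Z₁))
e^(−0.556×0.7) = 0.6776; e^(−0.556×4.4) = 0.0866
⟨phi⟩ = 0.64 × (0.6776 − 0.0866) / (0.556 × 3.7) = 0.64 × 0.2873 = 0.1839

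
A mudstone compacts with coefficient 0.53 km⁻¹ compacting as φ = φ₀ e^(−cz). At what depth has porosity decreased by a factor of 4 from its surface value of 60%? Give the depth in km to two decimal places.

2.62 km

φ/φ₀ = 1/4 ⇒ exp(−c·z) = 1/4 ⇒ z = ln(4) / c
z = 1.3863 / 0.53 = 2.616 km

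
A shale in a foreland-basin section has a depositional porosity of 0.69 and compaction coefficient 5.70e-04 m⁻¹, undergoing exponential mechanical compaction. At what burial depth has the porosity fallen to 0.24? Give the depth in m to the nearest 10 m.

Working in km (1 km = 1000 m; c in km⁻¹ = c in m⁻¹ × 1000):
Invert Athy's law: Z = ln(n₀/n) / c
Z = ln(0.69/0.24) / 0.57 = ln(2.875) / 0.57 = 1.0561 / 0.57 = 1.853 km

1850 m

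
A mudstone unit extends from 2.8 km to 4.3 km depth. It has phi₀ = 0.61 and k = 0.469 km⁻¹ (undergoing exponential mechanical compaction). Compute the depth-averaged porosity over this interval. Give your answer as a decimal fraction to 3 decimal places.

⟨phi⟩ = (1/(d₂−d₁)) ∫ phi₀ e^(−kd) dd = phi₀·(e^(−k·d₁) − e^(−k·d₂)) / (k·(d₂−d₁))
e^(−0.469×2.8) = 0.2690; e^(−0.469×4.3) = 0.1331
⟨phi⟩ = 0.61 × (0.2690 − 0.1331) / (0.469 × 1.5) = 0.61 × 0.1931 = 0.1178

0.118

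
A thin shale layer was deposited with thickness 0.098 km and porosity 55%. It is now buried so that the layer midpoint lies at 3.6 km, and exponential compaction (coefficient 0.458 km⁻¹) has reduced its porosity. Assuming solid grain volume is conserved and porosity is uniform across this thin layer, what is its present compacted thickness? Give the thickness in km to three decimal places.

0.049 km

Porosity at 3.6 km: phi = 0.55·exp(−0.458×3.6) = 0.1058
Solid-volume conservation: h(1−phi) = h₀(1−phi₀) ⇒ h = h₀·(1−phi₀)/(1−phi)
h = 0.098 × (1 − 0.55)/(1 − 0.1058) = 0.098 × 0.5032 = 0.0493 km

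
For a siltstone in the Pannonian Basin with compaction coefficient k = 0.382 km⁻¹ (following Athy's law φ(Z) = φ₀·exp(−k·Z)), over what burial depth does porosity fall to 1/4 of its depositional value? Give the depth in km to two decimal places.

3.63 km

φ/φ₀ = 1/4 ⇒ exp(−k·Z) = 1/4 ⇒ Z = ln(4) / k
Z = 1.3863 / 0.382 = 3.629 km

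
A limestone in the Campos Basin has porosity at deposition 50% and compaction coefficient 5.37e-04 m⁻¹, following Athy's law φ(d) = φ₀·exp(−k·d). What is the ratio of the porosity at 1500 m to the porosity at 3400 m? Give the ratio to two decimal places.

2.77

Working in km (1 km = 1000 m; k in km⁻¹ = k in m⁻¹ × 1000):
φ(d₁)/φ(d₂) = e^(−k·d₁)/e^(−k·d₂) = e^{k(d₂−d₁)}
= exp(0.537 × 1.9) = exp(1.02) = 2.7740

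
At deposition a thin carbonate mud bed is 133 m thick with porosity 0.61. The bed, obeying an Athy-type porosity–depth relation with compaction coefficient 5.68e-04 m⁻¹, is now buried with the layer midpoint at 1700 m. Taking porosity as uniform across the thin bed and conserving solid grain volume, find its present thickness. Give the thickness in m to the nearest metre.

Working in km (1 km = 1000 m; β in km⁻¹ = β in m⁻¹ × 1000):
Porosity at 1.7 km: φ = 0.61·exp(−0.568×1.7) = 0.2323
Solid-volume conservation: h(1−φ) = h₀(1−φ₀) ⇒ h = h₀·(1−φ₀)/(1−φ)
h = 0.133 × (1 − 0.61)/(1 − 0.2323) = 0.133 × 0.5080 = 0.0676 km

68 m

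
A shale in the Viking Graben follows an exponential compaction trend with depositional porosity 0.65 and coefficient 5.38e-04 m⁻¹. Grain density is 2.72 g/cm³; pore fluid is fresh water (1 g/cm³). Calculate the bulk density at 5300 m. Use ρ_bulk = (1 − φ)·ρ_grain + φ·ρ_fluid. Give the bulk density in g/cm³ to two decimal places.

2.66 g/cm³

Working in km (1 km = 1000 m; β in km⁻¹ = β in m⁻¹ × 1000):
Porosity at depth: phi = 0.65·exp(−0.538×5.3) = 0.65×0.0578 = 0.0375
Bulk density: ρ_b = (1−phi)ρ_g + phi·ρ_f = 0.9625×2.72 + 0.0375×1
       = 2.618 + 0.038 = 2.655 g/cm³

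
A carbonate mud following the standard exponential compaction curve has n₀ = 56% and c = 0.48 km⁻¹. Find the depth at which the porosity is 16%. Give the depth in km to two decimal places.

Invert Athy's law: Z = ln(n₀/n) / c
Z = ln(0.56/0.16) / 0.48 = ln(3.5) / 0.48 = 1.2528 / 0.48 = 2.610 km

2.61 km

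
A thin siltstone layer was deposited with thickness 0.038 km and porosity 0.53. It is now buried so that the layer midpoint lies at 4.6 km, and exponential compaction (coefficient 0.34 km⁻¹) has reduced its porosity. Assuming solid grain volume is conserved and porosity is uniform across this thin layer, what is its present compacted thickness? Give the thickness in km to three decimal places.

Porosity at 4.6 km: n = 0.53·exp(−0.34×4.6) = 0.1109
Solid-volume conservation: h(1−n) = h₀(1−n₀) ⇒ h = h₀·(1−n₀)/(1−n)
h = 0.038 × (1 − 0.53)/(1 − 0.1109) = 0.038 × 0.5286 = 0.0201 km

0.020 km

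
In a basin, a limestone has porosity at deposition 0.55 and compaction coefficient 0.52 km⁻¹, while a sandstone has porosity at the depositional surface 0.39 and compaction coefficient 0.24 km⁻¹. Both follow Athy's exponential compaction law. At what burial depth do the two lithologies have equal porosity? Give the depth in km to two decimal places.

1.23 km

Set φ₀ₐ e^(−kₐz) = φ₀ᵦ e^(−kᵦz) ⇒ ln(φ₀ₐ/φ₀ᵦ) = (kₐ − kᵦ)·z
z = ln(0.55/0.39) / (0.52 − 0.24) = 0.3438 / 0.28 = 1.228 km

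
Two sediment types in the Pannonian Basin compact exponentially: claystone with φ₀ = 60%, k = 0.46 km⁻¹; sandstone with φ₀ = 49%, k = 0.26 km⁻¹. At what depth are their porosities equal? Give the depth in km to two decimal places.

Set φ₀ₐ e^(−kₐd) = φ₀ᵦ e^(−kᵦd) ⇒ ln(φ₀ₐ/φ₀ᵦ) = (kₐ − kᵦ)·d
d = ln(0.6/0.49) / (0.46 − 0.26) = 0.2025 / 0.2 = 1.013 km

1.01 km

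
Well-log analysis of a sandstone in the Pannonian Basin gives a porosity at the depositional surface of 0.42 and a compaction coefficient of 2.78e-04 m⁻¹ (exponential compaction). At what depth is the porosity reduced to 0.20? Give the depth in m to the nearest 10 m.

2670 m

Working in km (1 km = 1000 m; k in km⁻¹ = k in m⁻¹ × 1000):
Invert Athy's law: d = ln(n₀/n) / k
d = ln(0.42/0.2) / 0.278 = ln(2.1) / 0.278 = 0.7419 / 0.278 = 2.669 km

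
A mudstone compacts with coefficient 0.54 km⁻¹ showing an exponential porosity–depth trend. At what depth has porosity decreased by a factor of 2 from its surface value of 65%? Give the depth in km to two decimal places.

1.28 km

φ/φ₀ = 1/2 ⇒ exp(−β·d) = 1/2 ⇒ d = ln(2) / β
d = 0.6931 / 0.54 = 1.284 km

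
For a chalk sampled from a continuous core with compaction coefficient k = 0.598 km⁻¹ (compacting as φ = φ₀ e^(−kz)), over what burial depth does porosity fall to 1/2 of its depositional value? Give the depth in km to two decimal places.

1.16 km

φ/φ₀ = 1/2 ⇒ exp(−k·z) = 1/2 ⇒ z = ln(2) / k
z = 0.6931 / 0.598 = 1.159 km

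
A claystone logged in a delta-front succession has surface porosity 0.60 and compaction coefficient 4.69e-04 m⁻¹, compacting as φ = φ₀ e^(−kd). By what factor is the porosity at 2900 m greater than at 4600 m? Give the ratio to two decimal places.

Working in km (1 km = 1000 m; k in km⁻¹ = k in m⁻¹ × 1000):
φ(d₁)/φ(d₂) = e^(−k·d₁)/e^(−k·d₂) = e^{k(d₂−d₁)}
= exp(0.469 × 1.7) = exp(0.7973) = 2.2195

2.22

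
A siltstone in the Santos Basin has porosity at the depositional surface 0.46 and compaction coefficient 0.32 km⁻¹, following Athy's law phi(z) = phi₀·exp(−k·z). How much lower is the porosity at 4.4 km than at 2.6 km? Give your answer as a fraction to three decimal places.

phi(2.6) = 0.46·e^(−0.32×2.6) = 0.2002
phi(4.4) = 0.46·e^(−0.32×4.4) = 0.1125
Δphi = 0.2002 − 0.1125 = 0.0877

0.088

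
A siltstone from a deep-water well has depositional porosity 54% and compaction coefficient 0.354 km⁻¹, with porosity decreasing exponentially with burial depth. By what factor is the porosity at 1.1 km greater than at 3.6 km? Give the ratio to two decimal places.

2.42

phi(d₁)/phi(d₂) = e^(−c·d₁)/e^(−c·d₂) = e^{c(d₂−d₁)}
= exp(0.354 × 2.5) = exp(0.885) = 2.4230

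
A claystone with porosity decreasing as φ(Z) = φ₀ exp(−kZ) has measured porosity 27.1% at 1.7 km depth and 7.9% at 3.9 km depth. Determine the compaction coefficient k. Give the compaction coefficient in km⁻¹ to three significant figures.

0.560 km⁻¹

Athy: φ(Z) = φ₀ e^(−kZ) ⇒ φ₁/φ₂ = e^{k(Z₂−Z₁)} ⇒ k = ln(φ₁/φ₂)/(Z₂−Z₁)
k = ln(0.271/0.079) / (3.9 − 1.7) = ln(3.43) / 2.2 = 1.2327 / 2.2 = 0.5603 km⁻¹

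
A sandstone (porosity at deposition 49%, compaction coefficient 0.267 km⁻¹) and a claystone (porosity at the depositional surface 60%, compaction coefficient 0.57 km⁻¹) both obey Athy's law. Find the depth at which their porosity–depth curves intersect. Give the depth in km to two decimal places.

Set n₀ₐ e^(−βₐd) = n₀ᵦ e^(−βᵦd) ⇒ ln(n₀ₐ/n₀ᵦ) = (βₐ − βᵦ)·d
d = ln(0.49/0.6) / (0.267 − 0.57) = -0.2025 / -0.303 = 0.668 km

0.67 km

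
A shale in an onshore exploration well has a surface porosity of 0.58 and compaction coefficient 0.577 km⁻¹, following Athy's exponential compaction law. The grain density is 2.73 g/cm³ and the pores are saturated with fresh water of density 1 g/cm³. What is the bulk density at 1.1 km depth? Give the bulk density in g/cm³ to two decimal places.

Porosity at depth: phi = 0.58·exp(−0.577×1.1) = 0.58×0.5301 = 0.3075
Bulk density: ρ_b = (1−phi)ρ_g + phi·ρ_f = 0.6925×2.73 + 0.3075×1
       = 1.891 + 0.307 = 2.198 g/cm³

2.20 g/cm³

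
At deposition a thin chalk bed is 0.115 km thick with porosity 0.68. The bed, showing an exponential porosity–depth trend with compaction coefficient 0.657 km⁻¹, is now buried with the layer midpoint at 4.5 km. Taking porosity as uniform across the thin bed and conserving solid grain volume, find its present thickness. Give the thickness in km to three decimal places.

0.038 km

Porosity at 4.5 km: n = 0.68·exp(−0.657×4.5) = 0.0354
Solid-volume conservation: h(1−n) = h₀(1−n₀) ⇒ h = h₀·(1−n₀)/(1−n)
h = 0.115 × (1 − 0.68)/(1 − 0.0354) = 0.115 × 0.3317 = 0.0381 km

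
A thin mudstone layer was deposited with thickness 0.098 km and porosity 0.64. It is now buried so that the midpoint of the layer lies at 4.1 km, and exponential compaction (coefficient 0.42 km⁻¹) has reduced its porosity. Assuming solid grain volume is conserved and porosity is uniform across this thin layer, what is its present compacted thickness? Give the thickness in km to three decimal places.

Porosity at 4.1 km: phi = 0.64·exp(−0.42×4.1) = 0.1144
Solid-volume conservation: h(1−phi) = h₀(1−phi₀) ⇒ h = h₀·(1−phi₀)/(1−phi)
h = 0.098 × (1 − 0.64)/(1 − 0.1144) = 0.098 × 0.4065 = 0.0398 km

0.040 km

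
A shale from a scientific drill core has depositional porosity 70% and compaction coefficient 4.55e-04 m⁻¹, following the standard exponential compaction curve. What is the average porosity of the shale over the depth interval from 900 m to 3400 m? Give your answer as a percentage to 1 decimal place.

Working in km (1 km = 1000 m; c in km⁻¹ = c in m⁻¹ × 1000):
⟨φ⟩ = (1/(Z₂−Z₁)) ∫ φ₀ e^(−cZ) dZ = φ₀·(e^(−c·Z₁) − e^(−c·Z₂)) / (c·(Z₂−Z₁))
e^(−0.455×0.9) = 0.6640; e^(−0.455×3.4) = 0.2129
⟨φ⟩ = 0.7 × (0.6640 − 0.2129) / (0.455 × 2.5) = 0.7 × 0.3966 = 0.2776

27.8%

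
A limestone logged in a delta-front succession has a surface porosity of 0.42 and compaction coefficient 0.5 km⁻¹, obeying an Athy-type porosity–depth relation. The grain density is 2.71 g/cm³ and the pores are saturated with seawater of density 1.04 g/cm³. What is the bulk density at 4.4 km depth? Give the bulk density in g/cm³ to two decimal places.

Porosity at depth: φ = 0.42·exp(−0.5×4.4) = 0.42×0.1108 = 0.0465
Bulk density: ρ_b = (1−φ)ρ_g + φ·ρ_f = 0.9535×2.71 + 0.0465×1.04
       = 2.584 + 0.048 = 2.632 g/cm³

2.63 g/cm³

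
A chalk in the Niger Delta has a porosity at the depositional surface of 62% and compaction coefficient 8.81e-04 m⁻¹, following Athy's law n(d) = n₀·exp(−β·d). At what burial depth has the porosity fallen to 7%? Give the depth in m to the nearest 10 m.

Working in km (1 km = 1000 m; β in km⁻¹ = β in m⁻¹ × 1000):
Invert Athy's law: d = ln(n₀/n) / β
d = ln(0.62/0.07) / 0.881 = ln(8.857) / 0.881 = 2.1812 / 0.881 = 2.476 km

2480 m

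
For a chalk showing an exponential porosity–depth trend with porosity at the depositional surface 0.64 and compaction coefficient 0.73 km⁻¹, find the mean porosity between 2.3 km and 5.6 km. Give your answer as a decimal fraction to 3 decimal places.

0.045

⟨n⟩ = (1/(z₂−z₁)) ∫ n₀ e^(−cz) dz = n₀·(e^(−c·z₁) − e^(−c·z₂)) / (c·(z₂−z₁))
e^(−0.73×2.3) = 0.1866; e^(−0.73×5.6) = 0.0168
⟨n⟩ = 0.64 × (0.1866 − 0.0168) / (0.73 × 3.3) = 0.64 × 0.0705 = 0.0451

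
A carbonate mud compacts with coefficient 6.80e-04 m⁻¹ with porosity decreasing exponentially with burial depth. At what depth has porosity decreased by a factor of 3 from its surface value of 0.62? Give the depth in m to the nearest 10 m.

Working in km (1 km = 1000 m; k in km⁻¹ = k in m⁻¹ × 1000):
φ/φ₀ = 1/3 ⇒ exp(−k·d) = 1/3 ⇒ d = ln(3) / k
d = 1.0986 / 0.68 = 1.616 km

1620 m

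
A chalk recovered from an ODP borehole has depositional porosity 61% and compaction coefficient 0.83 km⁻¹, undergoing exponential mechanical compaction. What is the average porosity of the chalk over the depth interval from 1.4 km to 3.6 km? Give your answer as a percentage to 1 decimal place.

⟨n⟩ = (1/(z₂−z₁)) ∫ n₀ e^(−cz) dz = n₀·(e^(−c·z₁) − e^(−c·z₂)) / (c·(z₂−z₁))
e^(−0.83×1.4) = 0.3129; e^(−0.83×3.6) = 0.0504
⟨n⟩ = 0.61 × (0.3129 − 0.0504) / (0.83 × 2.2) = 0.61 × 0.1437 = 0.0877

8.8%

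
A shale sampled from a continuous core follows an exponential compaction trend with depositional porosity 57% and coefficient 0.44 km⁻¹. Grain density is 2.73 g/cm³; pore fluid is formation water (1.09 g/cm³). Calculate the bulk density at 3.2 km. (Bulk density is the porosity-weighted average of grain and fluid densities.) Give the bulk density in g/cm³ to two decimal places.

Porosity at depth: phi = 0.57·exp(−0.44×3.2) = 0.57×0.2446 = 0.1394
Bulk density: ρ_b = (1−phi)ρ_g + phi·ρ_f = 0.8606×2.73 + 0.1394×1.09
       = 2.349 + 0.152 = 2.501 g/cm³

2.50 g/cm³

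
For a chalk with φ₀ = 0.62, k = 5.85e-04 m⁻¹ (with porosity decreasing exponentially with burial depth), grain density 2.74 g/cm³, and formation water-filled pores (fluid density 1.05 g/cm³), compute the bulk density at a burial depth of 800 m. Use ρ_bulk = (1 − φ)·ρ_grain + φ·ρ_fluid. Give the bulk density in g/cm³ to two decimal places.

2.08 g/cm³

Working in km (1 km = 1000 m; k in km⁻¹ = k in m⁻¹ × 1000):
Porosity at depth: φ = 0.62·exp(−0.585×0.8) = 0.62×0.6263 = 0.3883
Bulk density: ρ_b = (1−φ)ρ_g + φ·ρ_f = 0.6117×2.74 + 0.3883×1.05
       = 1.676 + 0.408 = 2.084 g/cm³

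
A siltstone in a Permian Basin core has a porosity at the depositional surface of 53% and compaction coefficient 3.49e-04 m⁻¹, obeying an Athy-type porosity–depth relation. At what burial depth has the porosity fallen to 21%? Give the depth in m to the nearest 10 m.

2650 m

Working in km (1 km = 1000 m; β in km⁻¹ = β in m⁻¹ × 1000):
Invert Athy's law: z = ln(n₀/n) / β
z = ln(0.53/0.21) / 0.349 = ln(2.524) / 0.349 = 0.9258 / 0.349 = 2.653 km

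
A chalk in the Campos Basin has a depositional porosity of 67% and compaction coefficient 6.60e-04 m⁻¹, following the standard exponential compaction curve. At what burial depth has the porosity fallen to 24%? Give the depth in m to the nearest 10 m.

1560 m

Working in km (1 km = 1000 m; β in km⁻¹ = β in m⁻¹ × 1000):
Invert Athy's law: Z = ln(phi₀/phi) / β
Z = ln(0.67/0.24) / 0.66 = ln(2.792) / 0.66 = 1.0266 / 0.66 = 1.556 km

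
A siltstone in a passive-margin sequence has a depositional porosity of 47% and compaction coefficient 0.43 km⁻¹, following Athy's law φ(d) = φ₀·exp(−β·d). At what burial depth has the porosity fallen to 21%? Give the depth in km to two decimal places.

1.87 km

Invert Athy's law: d = ln(φ₀/φ) / β
d = ln(0.47/0.21) / 0.43 = ln(2.238) / 0.43 = 0.8056 / 0.43 = 1.874 km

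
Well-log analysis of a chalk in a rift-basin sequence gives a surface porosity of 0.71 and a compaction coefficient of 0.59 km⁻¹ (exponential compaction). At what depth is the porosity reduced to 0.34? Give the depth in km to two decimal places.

1.25 km

Invert Athy's law: z = ln(φ₀/φ) / β
z = ln(0.71/0.34) / 0.59 = ln(2.088) / 0.59 = 0.7363 / 0.59 = 1.248 km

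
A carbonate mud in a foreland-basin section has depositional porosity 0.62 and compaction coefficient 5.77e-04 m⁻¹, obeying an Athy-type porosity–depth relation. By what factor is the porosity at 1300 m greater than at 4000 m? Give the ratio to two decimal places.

Working in km (1 km = 1000 m; k in km⁻¹ = k in m⁻¹ × 1000):
φ(Z₁)/φ(Z₂) = e^(−k·Z₁)/e^(−k·Z₂) = e^{k(Z₂−Z₁)}
= exp(0.577 × 2.7) = exp(1.558) = 4.7488

4.75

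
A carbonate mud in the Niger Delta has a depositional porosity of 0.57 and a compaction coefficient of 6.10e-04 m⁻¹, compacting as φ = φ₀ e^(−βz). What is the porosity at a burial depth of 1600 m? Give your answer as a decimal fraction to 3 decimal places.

Working in km (1 km = 1000 m; β in km⁻¹ = β in m⁻¹ × 1000):
φ = φ₀·exp(−β·z) = 0.57 × exp(−0.61 × 1.6) = 0.57 × exp(−0.976)
  = 0.57 × 0.3768 = 0.2148

0.215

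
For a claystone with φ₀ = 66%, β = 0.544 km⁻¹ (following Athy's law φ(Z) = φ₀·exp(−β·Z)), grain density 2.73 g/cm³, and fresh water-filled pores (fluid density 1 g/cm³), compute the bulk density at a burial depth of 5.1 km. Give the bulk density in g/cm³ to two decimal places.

Porosity at depth: φ = 0.66·exp(−0.544×5.1) = 0.66×0.0624 = 0.0412
Bulk density: ρ_b = (1−φ)ρ_g + φ·ρ_f = 0.9588×2.73 + 0.0412×1
       = 2.618 + 0.041 = 2.659 g/cm³

2.66 g/cm³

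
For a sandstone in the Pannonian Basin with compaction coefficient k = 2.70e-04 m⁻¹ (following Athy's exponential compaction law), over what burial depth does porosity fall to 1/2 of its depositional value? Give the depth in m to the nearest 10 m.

2570 m

Working in km (1 km = 1000 m; k in km⁻¹ = k in m⁻¹ × 1000):
n/n₀ = 1/2 ⇒ exp(−k·Z) = 1/2 ⇒ Z = ln(2) / k
Z = 0.6931 / 0.27 = 2.567 km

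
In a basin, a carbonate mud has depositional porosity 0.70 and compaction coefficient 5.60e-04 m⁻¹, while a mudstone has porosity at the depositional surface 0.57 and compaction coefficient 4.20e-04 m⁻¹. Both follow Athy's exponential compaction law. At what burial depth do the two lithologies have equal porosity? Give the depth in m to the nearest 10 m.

Working in km (1 km = 1000 m; k in km⁻¹ = k in m⁻¹ × 1000):
Set n₀ₐ e^(−kₐz) = n₀ᵦ e^(−kᵦz) ⇒ ln(n₀ₐ/n₀ᵦ) = (kₐ − kᵦ)·z
z = ln(0.7/0.57) / (0.56 − 0.42) = 0.2054 / 0.14 = 1.467 km

1470 m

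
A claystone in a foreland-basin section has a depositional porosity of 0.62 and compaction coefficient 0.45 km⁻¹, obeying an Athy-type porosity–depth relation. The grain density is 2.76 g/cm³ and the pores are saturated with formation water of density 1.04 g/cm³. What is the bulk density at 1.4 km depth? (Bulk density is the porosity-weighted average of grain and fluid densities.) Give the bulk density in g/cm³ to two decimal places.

2.19 g/cm³

Porosity at depth: n = 0.62·exp(−0.45×1.4) = 0.62×0.5326 = 0.3302
Bulk density: ρ_b = (1−n)ρ_g + n·ρ_f = 0.6698×2.76 + 0.3302×1.04
       = 1.849 + 0.343 = 2.192 g/cm³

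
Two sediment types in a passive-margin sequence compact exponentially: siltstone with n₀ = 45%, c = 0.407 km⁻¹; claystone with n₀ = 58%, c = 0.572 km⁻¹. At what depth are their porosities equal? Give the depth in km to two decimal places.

1.54 km

Set n₀ₐ e^(−cₐz) = n₀ᵦ e^(−cᵦz) ⇒ ln(n₀ₐ/n₀ᵦ) = (cₐ − cᵦ)·z
z = ln(0.45/0.58) / (0.407 − 0.572) = -0.2538 / -0.165 = 1.538 km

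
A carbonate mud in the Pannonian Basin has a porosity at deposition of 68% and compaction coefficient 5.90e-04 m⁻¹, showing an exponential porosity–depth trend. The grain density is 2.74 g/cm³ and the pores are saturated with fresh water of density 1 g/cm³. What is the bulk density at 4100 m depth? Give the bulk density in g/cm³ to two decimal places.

2.63 g/cm³

Working in km (1 km = 1000 m; c in km⁻¹ = c in m⁻¹ × 1000):
Porosity at depth: n = 0.68·exp(−0.59×4.1) = 0.68×0.0890 = 0.0605
Bulk density: ρ_b = (1−n)ρ_g + n·ρ_f = 0.9395×2.74 + 0.0605×1
       = 2.574 + 0.061 = 2.635 g/cm³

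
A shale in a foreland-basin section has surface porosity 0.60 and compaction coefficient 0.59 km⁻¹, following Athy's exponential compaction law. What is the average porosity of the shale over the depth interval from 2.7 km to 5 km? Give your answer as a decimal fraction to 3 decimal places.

⟨n⟩ = (1/(z₂−z₁)) ∫ n₀ e^(−kz) dz = n₀·(e^(−k·z₁) − e^(−k·z₂)) / (k·(z₂−z₁))
e^(−0.59×2.7) = 0.2033; e^(−0.59×5) = 0.0523
⟨n⟩ = 0.6 × (0.2033 − 0.0523) / (0.59 × 2.3) = 0.6 × 0.1113 = 0.0668

0.067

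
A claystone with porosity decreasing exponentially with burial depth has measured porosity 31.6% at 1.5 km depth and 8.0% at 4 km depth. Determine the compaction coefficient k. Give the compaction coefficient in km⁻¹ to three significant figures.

Athy: n(Z) = n₀ e^(−kZ) ⇒ n₁/n₂ = e^{k(Z₂−Z₁)} ⇒ k = ln(n₁/n₂)/(Z₂−Z₁)
k = ln(0.316/0.08) / (4 − 1.5) = ln(3.95) / 2.5 = 1.3737 / 2.5 = 0.5495 km⁻¹

0.549 km⁻¹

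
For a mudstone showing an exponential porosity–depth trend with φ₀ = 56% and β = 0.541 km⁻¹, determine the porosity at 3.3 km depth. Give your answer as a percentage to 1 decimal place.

9.4%

φ = φ₀·exp(−β·z) = 0.56 × exp(−0.541 × 3.3) = 0.56 × exp(−1.785)
  = 0.56 × 0.1677 = 0.0939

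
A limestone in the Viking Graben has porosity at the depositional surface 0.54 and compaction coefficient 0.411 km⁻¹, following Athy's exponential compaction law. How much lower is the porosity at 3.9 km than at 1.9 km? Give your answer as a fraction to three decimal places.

0.139

φ(1.9) = 0.54·e^(−0.411×1.9) = 0.2473
φ(3.9) = 0.54·e^(−0.411×3.9) = 0.1087
Δφ = 0.2473 − 0.1087 = 0.1386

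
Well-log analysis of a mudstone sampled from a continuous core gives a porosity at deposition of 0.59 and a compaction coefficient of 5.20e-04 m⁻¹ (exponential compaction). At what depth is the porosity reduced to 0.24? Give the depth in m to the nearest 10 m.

Working in km (1 km = 1000 m; c in km⁻¹ = c in m⁻¹ × 1000):
Invert Athy's law: z = ln(n₀/n) / c
z = ln(0.59/0.24) / 0.52 = ln(2.458) / 0.52 = 0.8995 / 0.52 = 1.730 km

1730 m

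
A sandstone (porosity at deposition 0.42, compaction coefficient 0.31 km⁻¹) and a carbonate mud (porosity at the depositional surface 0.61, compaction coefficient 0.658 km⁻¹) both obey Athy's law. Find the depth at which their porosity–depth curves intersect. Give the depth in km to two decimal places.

1.07 km

Set n₀ₐ e^(−kₐd) = n₀ᵦ e^(−kᵦd) ⇒ ln(n₀ₐ/n₀ᵦ) = (kₐ − kᵦ)·d
d = ln(0.42/0.61) / (0.31 − 0.658) = -0.3732 / -0.348 = 1.072 km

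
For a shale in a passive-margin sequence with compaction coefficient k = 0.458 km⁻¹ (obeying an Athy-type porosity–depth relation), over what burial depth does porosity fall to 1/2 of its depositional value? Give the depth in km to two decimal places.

1.51 km

n/n₀ = 1/2 ⇒ exp(−k·z) = 1/2 ⇒ z = ln(2) / k
z = 0.6931 / 0.458 = 1.513 km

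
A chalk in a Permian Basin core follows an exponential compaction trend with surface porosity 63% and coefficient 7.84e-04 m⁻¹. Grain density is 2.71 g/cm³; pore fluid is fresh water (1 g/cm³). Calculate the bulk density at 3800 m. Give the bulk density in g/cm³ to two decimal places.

2.66 g/cm³

Working in km (1 km = 1000 m; β in km⁻¹ = β in m⁻¹ × 1000):
Porosity at depth: φ = 0.63·exp(−0.784×3.8) = 0.63×0.0508 = 0.0320
Bulk density: ρ_b = (1−φ)ρ_g + φ·ρ_f = 0.9680×2.71 + 0.0320×1
       = 2.623 + 0.032 = 2.655 g/cm³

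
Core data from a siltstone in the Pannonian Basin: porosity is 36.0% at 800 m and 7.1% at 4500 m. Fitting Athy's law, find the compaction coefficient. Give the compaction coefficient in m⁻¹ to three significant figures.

Working in km (1 km = 1000 m; β in km⁻¹ = β in m⁻¹ × 1000):
Athy: φ(d) = φ₀ e^(−βd) ⇒ φ₁/φ₂ = e^{β(d₂−d₁)} ⇒ β = ln(φ₁/φ₂)/(d₂−d₁)
β = ln(0.36/0.071) / (4.5 − 0.8) = ln(5.07) / 3.7 = 1.6234 / 3.7 = 0.4388 km⁻¹

0.000439 m⁻¹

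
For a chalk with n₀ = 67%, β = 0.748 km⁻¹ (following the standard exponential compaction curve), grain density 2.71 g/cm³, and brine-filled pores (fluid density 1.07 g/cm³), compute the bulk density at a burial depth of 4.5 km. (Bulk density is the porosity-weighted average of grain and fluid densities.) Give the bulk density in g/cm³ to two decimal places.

Porosity at depth: n = 0.67·exp(−0.748×4.5) = 0.67×0.0345 = 0.0231
Bulk density: ρ_b = (1−n)ρ_g + n·ρ_f = 0.9769×2.71 + 0.0231×1.07
       = 2.647 + 0.025 = 2.672 g/cm³

2.67 g/cm³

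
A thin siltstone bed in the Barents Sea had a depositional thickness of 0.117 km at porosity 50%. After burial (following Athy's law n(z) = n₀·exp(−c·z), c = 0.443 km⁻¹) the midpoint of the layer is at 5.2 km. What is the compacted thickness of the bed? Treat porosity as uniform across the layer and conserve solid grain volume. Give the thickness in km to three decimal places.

0.062 km

Porosity at 5.2 km: n = 0.5·exp(−0.443×5.2) = 0.0499
Solid-volume conservation: h(1−n) = h₀(1−n₀) ⇒ h = h₀·(1−n₀)/(1−n)
h = 0.117 × (1 − 0.5)/(1 − 0.0499) = 0.117 × 0.5263 = 0.0616 km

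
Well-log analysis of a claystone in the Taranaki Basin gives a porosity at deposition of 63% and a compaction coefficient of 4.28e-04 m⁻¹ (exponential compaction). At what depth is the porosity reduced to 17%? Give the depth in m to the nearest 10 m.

3060 m

Working in km (1 km = 1000 m; c in km⁻¹ = c in m⁻¹ × 1000):
Invert Athy's law: d = ln(phi₀/phi) / c
d = ln(0.63/0.17) / 0.428 = ln(3.706) / 0.428 = 1.3099 / 0.428 = 3.061 km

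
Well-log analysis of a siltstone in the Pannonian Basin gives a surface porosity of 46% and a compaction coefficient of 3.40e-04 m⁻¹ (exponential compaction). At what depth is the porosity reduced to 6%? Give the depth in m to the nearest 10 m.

Working in km (1 km = 1000 m; β in km⁻¹ = β in m⁻¹ × 1000):
Invert Athy's law: z = ln(n₀/n) / β
z = ln(0.46/0.06) / 0.34 = ln(7.667) / 0.34 = 2.0369 / 0.34 = 5.991 km

5990 m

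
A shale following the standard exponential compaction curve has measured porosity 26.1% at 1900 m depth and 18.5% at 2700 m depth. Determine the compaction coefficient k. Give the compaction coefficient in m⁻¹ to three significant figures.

0.000430 m⁻¹

Working in km (1 km = 1000 m; k in km⁻¹ = k in m⁻¹ × 1000):
Athy: n(d) = n₀ e^(−kd) ⇒ n₁/n₂ = e^{k(d₂−d₁)} ⇒ k = ln(n₁/n₂)/(d₂−d₁)
k = ln(0.261/0.185) / (2.7 − 1.9) = ln(1.411) / 0.8 = 0.3442 / 0.8 = 0.4302 km⁻¹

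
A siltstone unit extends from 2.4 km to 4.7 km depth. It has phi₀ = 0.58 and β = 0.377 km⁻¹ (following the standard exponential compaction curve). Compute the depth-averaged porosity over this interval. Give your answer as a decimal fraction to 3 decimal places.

⟨phi⟩ = (1/(d₂−d₁)) ∫ phi₀ e^(−βd) dd = phi₀·(e^(−β·d₁) − e^(−β·d₂)) / (β·(d₂−d₁))
e^(−0.377×2.4) = 0.4046; e^(−0.377×4.7) = 0.1700
⟨phi⟩ = 0.58 × (0.4046 − 0.1700) / (0.377 × 2.3) = 0.58 × 0.2706 = 0.1569

0.157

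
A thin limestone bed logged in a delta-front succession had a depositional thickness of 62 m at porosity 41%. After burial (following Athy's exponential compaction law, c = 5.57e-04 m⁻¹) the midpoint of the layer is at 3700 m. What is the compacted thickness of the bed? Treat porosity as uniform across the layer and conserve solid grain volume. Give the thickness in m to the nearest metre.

39 m

Working in km (1 km = 1000 m; c in km⁻¹ = c in m⁻¹ × 1000):
Porosity at 3.7 km: φ = 0.41·exp(−0.557×3.7) = 0.0522
Solid-volume conservation: h(1−φ) = h₀(1−φ₀) ⇒ h = h₀·(1−φ₀)/(1−φ)
h = 0.062 × (1 − 0.41)/(1 − 0.0522) = 0.062 × 0.6225 = 0.0386 km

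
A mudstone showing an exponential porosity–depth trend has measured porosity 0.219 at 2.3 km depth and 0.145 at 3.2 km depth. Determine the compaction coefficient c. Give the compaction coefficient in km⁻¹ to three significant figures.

Athy: n(Z) = n₀ e^(−cZ) ⇒ n₁/n₂ = e^{c(Z₂−Z₁)} ⇒ c = ln(n₁/n₂)/(Z₂−Z₁)
c = ln(0.219/0.145) / (3.2 − 2.3) = ln(1.51) / 0.9 = 0.4123 / 0.9 = 0.4582 km⁻¹

0.458 km⁻¹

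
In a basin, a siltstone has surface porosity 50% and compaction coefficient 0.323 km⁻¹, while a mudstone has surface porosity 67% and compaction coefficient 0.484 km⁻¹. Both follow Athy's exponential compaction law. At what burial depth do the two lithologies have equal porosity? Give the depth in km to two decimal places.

Set φ₀ₐ e^(−βₐd) = φ₀ᵦ e^(−βᵦd) ⇒ ln(φ₀ₐ/φ₀ᵦ) = (βₐ − βᵦ)·d
d = ln(0.5/0.67) / (0.323 − 0.484) = -0.2927 / -0.161 = 1.818 km

1.82 km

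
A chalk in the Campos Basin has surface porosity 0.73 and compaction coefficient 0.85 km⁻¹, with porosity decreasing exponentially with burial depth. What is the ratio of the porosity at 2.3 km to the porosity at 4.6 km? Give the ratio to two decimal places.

n(Z₁)/n(Z₂) = e^(−β·Z₁)/e^(−β·Z₂) = e^{β(Z₂−Z₁)}
= exp(0.85 × 2.3) = exp(1.955) = 7.0639

7.06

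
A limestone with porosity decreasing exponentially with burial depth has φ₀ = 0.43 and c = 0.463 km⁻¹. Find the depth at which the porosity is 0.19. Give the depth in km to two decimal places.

Invert Athy's law: z = ln(φ₀/φ) / c
z = ln(0.43/0.19) / 0.463 = ln(2.263) / 0.463 = 0.8168 / 0.463 = 1.764 km

1.76 km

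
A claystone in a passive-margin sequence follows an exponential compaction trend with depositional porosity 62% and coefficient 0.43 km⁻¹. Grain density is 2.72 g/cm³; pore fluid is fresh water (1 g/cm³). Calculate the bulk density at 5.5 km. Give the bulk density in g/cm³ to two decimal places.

Porosity at depth: phi = 0.62·exp(−0.43×5.5) = 0.62×0.0939 = 0.0582
Bulk density: ρ_b = (1−phi)ρ_g + phi·ρ_f = 0.9418×2.72 + 0.0582×1
       = 2.562 + 0.058 = 2.620 g/cm³

2.62 g/cm³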